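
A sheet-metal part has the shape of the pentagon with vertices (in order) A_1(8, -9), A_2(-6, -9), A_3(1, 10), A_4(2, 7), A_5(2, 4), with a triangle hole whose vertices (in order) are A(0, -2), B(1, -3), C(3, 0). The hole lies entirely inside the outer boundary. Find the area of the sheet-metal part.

Outer boundary:
Apply the surveyor's formula: 2A = Σ (x_i·y_{i+1} − x_{i+1}·y_i), indices taken mod 5.
Cross-terms: -126, -51, -13, -6, -50  ⇒  Σ = -246
Area = |Σ|/2 = 123.
Hole:
Apply Gauss's area formula: 2A = Σ (x_i·y_{i+1} − x_{i+1}·y_i), indices taken mod 3.
Σ = (2) + (9) + (-6) = 5
Area = |Σ|/2 = 2.5.
Net area = 123 − 2.5 = 120.5.

120.5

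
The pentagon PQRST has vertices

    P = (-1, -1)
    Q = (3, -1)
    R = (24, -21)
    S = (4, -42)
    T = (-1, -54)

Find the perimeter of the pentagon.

128

|PQ| = √((4)² + (0)²) = √16 = 4
|QR| = √((21)² + (-20)²) = √841 = 29
|RS| = √((-20)² + (-21)²) = √841 = 29
|ST| = √((-5)² + (-12)²) = √169 = 13
|TP| = √((0)² + (53)²) = √2809 = 53
Perimeter = 4 + 29 + 29 + 13 + 53 = 128.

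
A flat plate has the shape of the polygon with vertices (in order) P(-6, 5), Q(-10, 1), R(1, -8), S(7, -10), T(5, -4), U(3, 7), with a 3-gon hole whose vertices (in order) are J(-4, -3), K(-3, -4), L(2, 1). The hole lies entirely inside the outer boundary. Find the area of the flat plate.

Outer boundary:
Apply the surveyor's formula: 2A = Σ (x_i·y_{i+1} − x_{i+1}·y_i), indices taken mod 6.
Σ = (44) + (79) + (46) + (22) + (47) + (57) = 295
Area = |Σ|/2 = 147.5.
Hole:
J→K: (-4)(-4) − (-3)(-3) = 7
K→L: (-3)(1) − (2)(-4) = 5
L→J: (2)(-3) − (-4)(1) = -2
Σ = 10
Area = |Σ|/2 = 5.
Net area = 147.5 − 5 = 142.5.

142.5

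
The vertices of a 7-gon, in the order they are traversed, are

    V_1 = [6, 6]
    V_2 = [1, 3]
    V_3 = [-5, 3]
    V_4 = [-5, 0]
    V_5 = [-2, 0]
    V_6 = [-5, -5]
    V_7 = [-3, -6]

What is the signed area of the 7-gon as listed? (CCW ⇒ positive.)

Σ = (12) + (18) + (15) + (0) + (10) + (15) + (18) = 88
Signed area = Σ/2 = 44 (positive ⇒ counter-clockwise traversal).

44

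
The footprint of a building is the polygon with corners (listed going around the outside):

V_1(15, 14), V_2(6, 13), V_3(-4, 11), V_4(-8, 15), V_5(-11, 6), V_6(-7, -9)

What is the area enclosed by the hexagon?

Cross-terms: 111, 118, 28, 117, 141, 37  ⇒  Σ = 552
Area = |Σ|/2 = 276.

276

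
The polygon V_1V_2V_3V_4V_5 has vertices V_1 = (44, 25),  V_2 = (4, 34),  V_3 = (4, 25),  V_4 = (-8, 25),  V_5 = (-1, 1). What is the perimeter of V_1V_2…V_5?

|V_1V_2| = √((-40)² + (9)²) = √1681 = 41
|V_2V_3| = √((0)² + (-9)²) = √81 = 9
|V_3V_4| = √((-12)² + (0)²) = √144 = 12
|V_4V_5| = √((7)² + (-24)²) = √625 = 25
|V_5V_1| = √((45)² + (24)²) = √2601 = 51
Perimeter = 41 + 9 + 12 + 25 + 51 = 138.

138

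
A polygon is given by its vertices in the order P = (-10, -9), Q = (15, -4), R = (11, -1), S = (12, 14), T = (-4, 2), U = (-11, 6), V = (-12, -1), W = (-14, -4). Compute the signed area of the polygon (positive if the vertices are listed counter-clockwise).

P→Q: (-10)(-4) − (15)(-9) = 175
Q→R: (15)(-1) − (11)(-4) = 29
R→S: (11)(14) − (12)(-1) = 166
S→T: (12)(2) − (-4)(14) = 80
T→U: (-4)(6) − (-11)(2) = -2
U→V: (-11)(-1) − (-12)(6) = 83
V→W: (-12)(-4) − (-14)(-1) = 34
W→P: (-14)(-9) − (-10)(-4) = 86
Σ = 651
Signed area = Σ/2 = 325.5 (positive ⇒ counter-clockwise traversal).

325.5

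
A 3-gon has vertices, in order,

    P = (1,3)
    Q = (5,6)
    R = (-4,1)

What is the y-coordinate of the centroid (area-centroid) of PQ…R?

Apply the shoelace formula. First the cross-terms c_i = x_i·y_{i+1} − x_{i+1}·y_i:
  -9, 29, -13  ⇒  2A = 7, A = 3.5.
Then Σ (y_i + y_{i+1})·c_i = 70, so ȳ = 70 / (6·3.5) = 10/3.

10/3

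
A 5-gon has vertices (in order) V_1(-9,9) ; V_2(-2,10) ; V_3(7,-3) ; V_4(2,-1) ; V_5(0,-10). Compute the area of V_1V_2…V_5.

Apply the surveyor's formula: 2A = Σ (x_i·y_{i+1} − x_{i+1}·y_i), indices taken mod 5.
Σ = (-72) + (-64) + (-1) + (-20) + (-90) = -247
Area = |Σ|/2 = 123.5.

123.5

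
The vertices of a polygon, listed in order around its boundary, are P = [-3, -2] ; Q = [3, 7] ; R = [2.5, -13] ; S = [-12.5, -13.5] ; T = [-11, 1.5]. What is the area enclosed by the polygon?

204.25

Σ = (-15) + (-56.5) + (-196.25) + (-167.25) + (26.5) = -408.5
Area = |Σ|/2 = 204.25.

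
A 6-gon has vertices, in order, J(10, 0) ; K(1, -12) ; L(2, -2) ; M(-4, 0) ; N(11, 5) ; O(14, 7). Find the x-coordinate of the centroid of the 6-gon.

Apply Gauss's area formula. First the cross-terms c_i = x_i·y_{i+1} − x_{i+1}·y_i:
  -120, 22, -8, -20, 7, -70  ⇒  2A = -189, A = -94.5.
Then Σ (x_i + x_{i+1})·c_i = -2883, so x̄ = -2883 / (6·(-94.5)) = 961/189.

961/189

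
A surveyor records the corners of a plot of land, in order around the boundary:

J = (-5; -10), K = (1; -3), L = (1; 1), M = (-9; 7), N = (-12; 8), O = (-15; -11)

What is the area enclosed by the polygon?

202

Apply the shoelace formula: 2A = Σ (x_i·y_{i+1} − x_{i+1}·y_i), indices taken mod 6.
Σ = (25) + (4) + (16) + (12) + (252) + (95) = 404
Area = |Σ|/2 = 202.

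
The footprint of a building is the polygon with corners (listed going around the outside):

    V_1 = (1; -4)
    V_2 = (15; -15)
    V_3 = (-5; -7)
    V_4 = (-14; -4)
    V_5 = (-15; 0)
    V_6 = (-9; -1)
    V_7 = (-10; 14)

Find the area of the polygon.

Apply the surveyor's formula: 2A = Σ (x_i·y_{i+1} − x_{i+1}·y_i), indices taken mod 7.
Cross-terms: 45, -180, -78, -60, 15, -136, 26  ⇒  Σ = -368
Area = |Σ|/2 = 184.

184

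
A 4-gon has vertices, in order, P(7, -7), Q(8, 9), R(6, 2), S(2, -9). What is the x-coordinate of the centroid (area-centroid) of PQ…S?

205/36

Apply the shoelace formula. First the cross-terms c_i = x_i·y_{i+1} − x_{i+1}·y_i:
  119, -38, -58, 49  ⇒  2A = 72, A = 36.
Then Σ (x_i + x_{i+1})·c_i = 1230, so x̄ = 1230 / (6·36) = 205/36.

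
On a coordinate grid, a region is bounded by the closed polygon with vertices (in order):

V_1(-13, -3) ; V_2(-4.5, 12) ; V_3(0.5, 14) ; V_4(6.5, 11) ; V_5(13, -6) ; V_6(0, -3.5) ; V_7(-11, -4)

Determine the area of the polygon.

304.5

Apply the shoelace (surveyor's) formula: 2A = Σ (x_i·y_{i+1} − x_{i+1}·y_i), indices taken mod 7.
V_1→V_2: (-13)(12) − (-4.5)(-3) = -169.5
V_2→V_3: (-4.5)(14) − (0.5)(12) = -69
V_3→V_4: (0.5)(11) − (6.5)(14) = -85.5
V_4→V_5: (6.5)(-6) − (13)(11) = -182
V_5→V_6: (13)(-3.5) − (0)(-6) = -45.5
V_6→V_7: (0)(-4) − (-11)(-3.5) = -38.5
V_7→V_1: (-11)(-3) − (-13)(-4) = -19
Σ = -609
Area = |Σ|/2 = 304.5.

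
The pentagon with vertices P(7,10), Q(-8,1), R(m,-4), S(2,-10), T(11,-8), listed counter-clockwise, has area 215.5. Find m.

The doubled signed area Σ (x_i y_{i+1} − x_{i+1} y_i) is linear in m.
With m=0 it equals 387; the coefficient of m is -11 (from the two edges through R).
So -11·m + 387 = 2·215.5 = 431 ⇒ m = -4.

-4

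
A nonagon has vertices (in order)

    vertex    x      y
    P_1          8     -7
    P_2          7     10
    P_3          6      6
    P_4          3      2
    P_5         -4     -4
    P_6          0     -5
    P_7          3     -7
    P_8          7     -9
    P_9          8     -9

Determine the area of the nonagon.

P_1→P_2: (8)(10) − (7)(-7) = 129
P_2→P_3: (7)(6) − (6)(10) = -18
P_3→P_4: (6)(2) − (3)(6) = -6
P_4→P_5: (3)(-4) − (-4)(2) = -4
P_5→P_6: (-4)(-5) − (0)(-4) = 20
P_6→P_7: (0)(-7) − (3)(-5) = 15
P_7→P_8: (3)(-9) − (7)(-7) = 22
P_8→P_9: (7)(-9) − (8)(-9) = 9
P_9→P_1: (8)(-7) − (8)(-9) = 16
Σ = 183
Area = |Σ|/2 = 91.5.

91.5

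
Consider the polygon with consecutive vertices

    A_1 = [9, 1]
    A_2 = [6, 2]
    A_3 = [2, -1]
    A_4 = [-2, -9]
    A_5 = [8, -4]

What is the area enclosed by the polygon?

Apply the shoelace formula: 2A = Σ (x_i·y_{i+1} − x_{i+1}·y_i), indices taken mod 5.
Σ = (12) + (-10) + (-20) + (80) + (44) = 106
Area = |Σ|/2 = 53.

53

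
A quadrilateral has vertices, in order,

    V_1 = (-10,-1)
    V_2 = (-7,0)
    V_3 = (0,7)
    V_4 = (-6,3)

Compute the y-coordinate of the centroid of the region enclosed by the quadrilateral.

26/11

Apply the surveyor's formula. First the cross-terms c_i = x_i·y_{i+1} − x_{i+1}·y_i:
  -7, -49, 42, 36  ⇒  2A = 22, A = 11.
Then Σ (y_i + y_{i+1})·c_i = 156, so ȳ = 156 / (6·11) = 26/11.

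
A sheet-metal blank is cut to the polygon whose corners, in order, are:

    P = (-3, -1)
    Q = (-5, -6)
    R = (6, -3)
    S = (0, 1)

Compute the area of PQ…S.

36.5

Apply the surveyor's formula: 2A = Σ (x_i·y_{i+1} − x_{i+1}·y_i), indices taken mod 4.
Cross-terms: 13, 51, 6, 3  ⇒  Σ = 73
Area = |Σ|/2 = 36.5.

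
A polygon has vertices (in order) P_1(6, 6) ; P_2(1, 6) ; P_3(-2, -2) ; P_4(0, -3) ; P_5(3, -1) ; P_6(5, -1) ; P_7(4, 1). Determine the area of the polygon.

42

Apply the shoelace (surveyor's) formula: 2A = Σ (x_i·y_{i+1} − x_{i+1}·y_i), indices taken mod 7.
Cross-terms: 30, 10, 6, 9, 2, 9, 18  ⇒  Σ = 84
Area = |Σ|/2 = 42.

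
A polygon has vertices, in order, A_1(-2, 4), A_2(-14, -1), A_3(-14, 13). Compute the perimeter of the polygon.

42

|A_1A_2| = √((-12)² + (-5)²) = √169 = 13
|A_2A_3| = √((0)² + (14)²) = √196 = 14
|A_3A_1| = √((12)² + (-9)²) = √225 = 15
Perimeter = 13 + 14 + 15 = 42.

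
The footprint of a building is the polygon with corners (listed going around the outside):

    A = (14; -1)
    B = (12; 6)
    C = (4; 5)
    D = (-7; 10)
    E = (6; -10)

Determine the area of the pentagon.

Σ = (96) + (36) + (75) + (10) + (134) = 351
Area = |Σ|/2 = 175.5.

175.5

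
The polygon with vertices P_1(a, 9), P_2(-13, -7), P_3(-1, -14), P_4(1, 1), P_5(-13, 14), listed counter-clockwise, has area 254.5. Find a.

-14

Write out the shoelace sum; only the two edges meeting at P_1 involve a:
2·Area = [((-13)·9 − a·14) + (a·(-7) − (-13)·9)] + 215
       = -21·a + 215 = 509
⇒ a = -14.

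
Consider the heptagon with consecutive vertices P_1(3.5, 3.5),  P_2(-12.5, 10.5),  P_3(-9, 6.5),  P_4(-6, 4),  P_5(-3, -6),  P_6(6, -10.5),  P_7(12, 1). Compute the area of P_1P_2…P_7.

Cross-terms: 80.5, 13.25, 3, 48, 67.5, 132, 38.5  ⇒  Σ = 382.75
Area = |Σ|/2 = 191.375.

191.375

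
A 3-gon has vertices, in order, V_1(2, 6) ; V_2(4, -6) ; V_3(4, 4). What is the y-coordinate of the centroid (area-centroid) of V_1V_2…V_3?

Apply Gauss's area formula. First the cross-terms c_i = x_i·y_{i+1} − x_{i+1}·y_i:
  -36, 40, 16  ⇒  2A = 20, A = 10.
Then Σ (y_i + y_{i+1})·c_i = 80, so ȳ = 80 / (6·10) = 4/3.

4/3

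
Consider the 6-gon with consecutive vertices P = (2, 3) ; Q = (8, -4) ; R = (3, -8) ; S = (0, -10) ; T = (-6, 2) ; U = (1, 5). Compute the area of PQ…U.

106.5

Apply Gauss's area formula: 2A = Σ (x_i·y_{i+1} − x_{i+1}·y_i), indices taken mod 6.
Cross-terms: -32, -52, -30, -60, -32, -7  ⇒  Σ = -213
Area = |Σ|/2 = 106.5.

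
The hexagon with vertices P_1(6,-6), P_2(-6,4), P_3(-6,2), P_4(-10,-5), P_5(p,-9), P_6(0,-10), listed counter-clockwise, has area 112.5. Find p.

-5

The doubled signed area Σ (x_i y_{i+1} − x_{i+1} y_i) is linear in p.
With p=0 it equals 200; the coefficient of p is -5 (from the two edges through P_5).
So -5·p + 200 = 2·112.5 = 225 ⇒ p = -5.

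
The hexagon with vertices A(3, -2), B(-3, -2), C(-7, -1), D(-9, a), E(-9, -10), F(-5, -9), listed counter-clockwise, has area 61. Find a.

-2

Write out the shoelace sum; only the two edges meeting at D involve a:
2·Area = [((-7)·a − (-9)·(-1)) + ((-9)·(-10) − (-9)·a)] + 45
       = 2·a + 126 = 122
⇒ a = -2.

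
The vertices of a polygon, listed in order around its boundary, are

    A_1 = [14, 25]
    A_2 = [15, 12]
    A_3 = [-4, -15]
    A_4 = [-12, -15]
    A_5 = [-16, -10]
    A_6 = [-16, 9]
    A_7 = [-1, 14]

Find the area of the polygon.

Apply the shoelace (surveyor's) formula: 2A = Σ (x_i·y_{i+1} − x_{i+1}·y_i), indices taken mod 7.
Σ = (-207) + (-177) + (-120) + (-120) + (-304) + (-215) + (-221) = -1364
Area = |Σ|/2 = 682.

682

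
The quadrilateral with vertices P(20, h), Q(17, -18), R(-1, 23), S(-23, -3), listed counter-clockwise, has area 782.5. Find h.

The doubled signed area Σ (x_i y_{i+1} − x_{i+1} y_i) is linear in h.
With h=0 it equals 605; the coefficient of h is -40 (from the two edges through P).
So -40·h + 605 = 2·782.5 = 1565 ⇒ h = -24.

-24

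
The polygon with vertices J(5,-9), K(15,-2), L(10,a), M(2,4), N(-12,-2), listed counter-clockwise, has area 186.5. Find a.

2

The doubled signed area Σ (x_i y_{i+1} − x_{i+1} y_i) is linear in a.
With a=0 it equals 347; the coefficient of a is 13 (from the two edges through L).
So 13·a + 347 = 2·186.5 = 373 ⇒ a = 2.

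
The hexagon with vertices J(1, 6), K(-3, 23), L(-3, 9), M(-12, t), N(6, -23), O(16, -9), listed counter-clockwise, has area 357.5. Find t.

Write out the shoelace sum; only the two edges meeting at M involve t:
2·Area = [((-3)·t − (-12)·9) + ((-12)·(-23) − 6·t)] + 502
       = -9·t + 886 = 715
⇒ t = 19.

19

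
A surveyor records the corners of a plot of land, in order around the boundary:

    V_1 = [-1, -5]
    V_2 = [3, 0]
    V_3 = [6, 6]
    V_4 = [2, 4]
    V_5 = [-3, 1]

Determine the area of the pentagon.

Apply Gauss's area formula: 2A = Σ (x_i·y_{i+1} − x_{i+1}·y_i), indices taken mod 5.
Σ = (15) + (18) + (12) + (14) + (16) = 75
Area = |Σ|/2 = 37.5.

37.5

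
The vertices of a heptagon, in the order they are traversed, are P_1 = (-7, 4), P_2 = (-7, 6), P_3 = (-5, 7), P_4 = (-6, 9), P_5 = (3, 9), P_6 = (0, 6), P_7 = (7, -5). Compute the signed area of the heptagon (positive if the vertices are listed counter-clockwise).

-74

P_1→P_2: (-7)(6) − (-7)(4) = -14
P_2→P_3: (-7)(7) − (-5)(6) = -19
P_3→P_4: (-5)(9) − (-6)(7) = -3
P_4→P_5: (-6)(9) − (3)(9) = -81
P_5→P_6: (3)(6) − (0)(9) = 18
P_6→P_7: (0)(-5) − (7)(6) = -42
P_7→P_1: (7)(4) − (-7)(-5) = -7
Σ = -148
Signed area = Σ/2 = -74 (negative ⇒ clockwise traversal).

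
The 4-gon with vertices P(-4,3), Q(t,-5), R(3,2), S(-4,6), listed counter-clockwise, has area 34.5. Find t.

4

The doubled signed area Σ (x_i y_{i+1} − x_{i+1} y_i) is linear in t.
With t=0 it equals 73; the coefficient of t is -1 (from the two edges through Q).
So -1·t + 73 = 2·34.5 = 69 ⇒ t = 4.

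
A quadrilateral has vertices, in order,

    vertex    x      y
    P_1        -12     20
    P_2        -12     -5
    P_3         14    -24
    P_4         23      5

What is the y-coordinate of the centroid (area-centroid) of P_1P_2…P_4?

-47/54

Apply the shoelace (surveyor's) formula. First the cross-terms c_i = x_i·y_{i+1} − x_{i+1}·y_i:
  300, 358, 622, 520  ⇒  2A = 1800, A = 900.
Then Σ (y_i + y_{i+1})·c_i = -4700, so ȳ = -4700 / (6·900) = -47/54.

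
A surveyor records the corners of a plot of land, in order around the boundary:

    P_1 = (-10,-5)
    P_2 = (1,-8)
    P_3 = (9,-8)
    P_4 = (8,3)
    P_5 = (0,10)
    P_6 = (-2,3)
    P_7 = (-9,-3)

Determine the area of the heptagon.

194

Apply Gauss's area formula: 2A = Σ (x_i·y_{i+1} − x_{i+1}·y_i), indices taken mod 7.
Cross-terms: 85, 64, 91, 80, 20, 33, 15  ⇒  Σ = 388
Area = |Σ|/2 = 194.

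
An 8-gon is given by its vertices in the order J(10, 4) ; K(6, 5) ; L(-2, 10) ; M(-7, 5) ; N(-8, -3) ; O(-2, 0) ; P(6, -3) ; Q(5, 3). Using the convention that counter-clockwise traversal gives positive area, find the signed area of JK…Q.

Cross-terms: 26, 70, 60, 61, -6, 6, 33, -10  ⇒  Σ = 240
Signed area = Σ/2 = 120 (positive ⇒ counter-clockwise traversal).

120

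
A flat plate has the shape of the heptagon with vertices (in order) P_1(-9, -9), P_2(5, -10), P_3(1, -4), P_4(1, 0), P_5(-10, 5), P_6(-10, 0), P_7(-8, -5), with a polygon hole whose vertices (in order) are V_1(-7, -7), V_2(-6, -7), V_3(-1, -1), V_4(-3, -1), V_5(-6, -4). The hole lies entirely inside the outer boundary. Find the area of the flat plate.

118.5

Outer boundary:
Apply the shoelace formula: 2A = Σ (x_i·y_{i+1} − x_{i+1}·y_i), indices taken mod 7.
Σ = (135) + (-10) + (4) + (5) + (50) + (50) + (27) = 261
Area = |Σ|/2 = 130.5.
Hole:
Apply Gauss's area formula: 2A = Σ (x_i·y_{i+1} − x_{i+1}·y_i), indices taken mod 5.
Cross-terms: 7, -1, -2, 6, 14  ⇒  Σ = 24
Area = |Σ|/2 = 12.
Net area = 130.5 − 12 = 118.5.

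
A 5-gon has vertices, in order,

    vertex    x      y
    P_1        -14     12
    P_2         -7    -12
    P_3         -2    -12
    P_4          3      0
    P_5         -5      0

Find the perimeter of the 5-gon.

|P_1P_2| = √((7)² + (-24)²) = √625 = 25
|P_2P_3| = √((5)² + (0)²) = √25 = 5
|P_3P_4| = √((5)² + (12)²) = √169 = 13
|P_4P_5| = √((-8)² + (0)²) = √64 = 8
|P_5P_1| = √((-9)² + (12)²) = √225 = 15
Perimeter = 25 + 5 + 13 + 8 + 15 = 66.

66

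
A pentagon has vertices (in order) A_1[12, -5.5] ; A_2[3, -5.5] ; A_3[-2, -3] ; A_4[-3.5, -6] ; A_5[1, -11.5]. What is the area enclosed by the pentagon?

Cross-terms: -49.5, -20, 1.5, 46.25, 132.5  ⇒  Σ = 110.75
Area = |Σ|/2 = 55.375.

55.375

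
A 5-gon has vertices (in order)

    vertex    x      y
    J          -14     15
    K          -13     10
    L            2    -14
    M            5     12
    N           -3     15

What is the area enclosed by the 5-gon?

Cross-terms: 55, 162, 94, 111, 165  ⇒  Σ = 587
Area = |Σ|/2 = 293.5.

293.5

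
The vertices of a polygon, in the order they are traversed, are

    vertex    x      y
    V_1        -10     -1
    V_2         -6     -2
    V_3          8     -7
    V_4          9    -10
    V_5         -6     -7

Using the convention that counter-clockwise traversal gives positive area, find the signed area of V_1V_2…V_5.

Apply the shoelace formula: 2A = Σ (x_i·y_{i+1} − x_{i+1}·y_i), indices taken mod 5.
Σ = (14) + (58) + (-17) + (-123) + (-64) = -132
Signed area = Σ/2 = -66 (negative ⇒ clockwise traversal).

-66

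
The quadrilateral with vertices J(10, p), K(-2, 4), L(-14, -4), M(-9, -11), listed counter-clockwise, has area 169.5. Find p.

The doubled signed area Σ (x_i y_{i+1} − x_{i+1} y_i) is linear in p.
With p=0 it equals 332; the coefficient of p is -7 (from the two edges through J).
So -7·p + 332 = 2·169.5 = 339 ⇒ p = -1.

-1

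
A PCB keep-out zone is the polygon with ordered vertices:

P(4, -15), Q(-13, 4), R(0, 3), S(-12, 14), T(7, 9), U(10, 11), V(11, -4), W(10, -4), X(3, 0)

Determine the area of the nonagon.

Apply the shoelace formula: 2A = Σ (x_i·y_{i+1} − x_{i+1}·y_i), indices taken mod 9.
Cross-terms: -179, -39, 36, -206, -13, -161, -4, 12, -45  ⇒  Σ = -599
Area = |Σ|/2 = 299.5.

299.5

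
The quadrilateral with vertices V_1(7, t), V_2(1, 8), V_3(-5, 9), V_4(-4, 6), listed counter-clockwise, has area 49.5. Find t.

Write out the shoelace sum; only the two edges meeting at V_1 involve t:
2·Area = [((-4)·t − 7·6) + (7·8 − 1·t)] + 55
       = -5·t + 69 = 99
⇒ t = -6.

-6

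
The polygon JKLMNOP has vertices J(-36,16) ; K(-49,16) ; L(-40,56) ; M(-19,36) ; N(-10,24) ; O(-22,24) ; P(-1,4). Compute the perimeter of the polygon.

|JK| = √((-13)² + (0)²) = √169 = 13
|KL| = √((9)² + (40)²) = √1681 = 41
|LM| = √((21)² + (-20)²) = √841 = 29
|MN| = √((9)² + (-12)²) = √225 = 15
|NO| = √((-12)² + (0)²) = √144 = 12
|OP| = √((21)² + (-20)²) = √841 = 29
|PJ| = √((-35)² + (12)²) = √1369 = 37
Perimeter = 13 + 41 + 29 + 15 + 12 + 29 + 37 = 176.

176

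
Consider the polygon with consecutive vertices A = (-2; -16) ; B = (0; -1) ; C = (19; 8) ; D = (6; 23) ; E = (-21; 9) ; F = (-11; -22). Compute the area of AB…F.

Apply the shoelace formula: 2A = Σ (x_i·y_{i+1} − x_{i+1}·y_i), indices taken mod 6.
A→B: (-2)(-1) − (0)(-16) = 2
B→C: (0)(8) − (19)(-1) = 19
C→D: (19)(23) − (6)(8) = 389
D→E: (6)(9) − (-21)(23) = 537
E→F: (-21)(-22) − (-11)(9) = 561
F→A: (-11)(-16) − (-2)(-22) = 132
Σ = 1640
Area = |Σ|/2 = 820.

820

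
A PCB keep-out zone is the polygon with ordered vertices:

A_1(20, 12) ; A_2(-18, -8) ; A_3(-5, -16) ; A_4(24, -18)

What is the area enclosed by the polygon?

713

Apply the surveyor's formula: 2A = Σ (x_i·y_{i+1} − x_{i+1}·y_i), indices taken mod 4.
A_1→A_2: (20)(-8) − (-18)(12) = 56
A_2→A_3: (-18)(-16) − (-5)(-8) = 248
A_3→A_4: (-5)(-18) − (24)(-16) = 474
A_4→A_1: (24)(12) − (20)(-18) = 648
Σ = 1426
Area = |Σ|/2 = 713.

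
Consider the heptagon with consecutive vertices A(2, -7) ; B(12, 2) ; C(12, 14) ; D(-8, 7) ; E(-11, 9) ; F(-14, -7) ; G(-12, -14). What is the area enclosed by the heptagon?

Apply the surveyor's formula: 2A = Σ (x_i·y_{i+1} − x_{i+1}·y_i), indices taken mod 7.
Σ = (88) + (144) + (196) + (5) + (203) + (112) + (112) = 860
Area = |Σ|/2 = 430.

430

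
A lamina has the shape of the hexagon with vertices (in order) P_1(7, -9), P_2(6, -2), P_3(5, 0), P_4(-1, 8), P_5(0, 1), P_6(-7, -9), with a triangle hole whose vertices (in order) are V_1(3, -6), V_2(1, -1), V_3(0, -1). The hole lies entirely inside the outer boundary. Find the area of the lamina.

108.5

Outer boundary:
Apply the surveyor's formula: 2A = Σ (x_i·y_{i+1} − x_{i+1}·y_i), indices taken mod 6.
Cross-terms: 40, 10, 40, -1, 7, 126  ⇒  Σ = 222
Area = |Σ|/2 = 111.
Hole:
Apply Gauss's area formula: 2A = Σ (x_i·y_{i+1} − x_{i+1}·y_i), indices taken mod 3.
Σ = (3) + (-1) + (3) = 5
Area = |Σ|/2 = 2.5.
Net area = 111 − 2.5 = 108.5.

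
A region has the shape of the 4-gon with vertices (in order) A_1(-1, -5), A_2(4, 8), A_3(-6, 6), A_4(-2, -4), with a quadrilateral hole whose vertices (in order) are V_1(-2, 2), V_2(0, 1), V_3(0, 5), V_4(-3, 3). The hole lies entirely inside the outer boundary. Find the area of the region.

56.5

Outer boundary:
Σ = (12) + (72) + (36) + (6) = 126
Area = |Σ|/2 = 63.
Hole:
Apply the surveyor's formula: 2A = Σ (x_i·y_{i+1} − x_{i+1}·y_i), indices taken mod 4.
Σ = (-2) + (0) + (15) + (0) = 13
Area = |Σ|/2 = 6.5.
Net area = 63 − 6.5 = 56.5.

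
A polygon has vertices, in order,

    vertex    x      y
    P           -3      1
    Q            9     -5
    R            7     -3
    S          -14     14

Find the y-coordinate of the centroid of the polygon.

Apply Gauss's area formula. First the cross-terms c_i = x_i·y_{i+1} − x_{i+1}·y_i:
  6, 8, 56, 28  ⇒  2A = 98, A = 49.
Then Σ (y_i + y_{i+1})·c_i = 948, so ȳ = 948 / (6·49) = 158/49.

158/49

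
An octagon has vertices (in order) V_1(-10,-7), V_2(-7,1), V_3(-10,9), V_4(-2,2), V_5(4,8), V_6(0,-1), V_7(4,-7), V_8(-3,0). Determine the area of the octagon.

69

Apply Gauss's area formula: 2A = Σ (x_i·y_{i+1} − x_{i+1}·y_i), indices taken mod 8.
Σ = (-59) + (-53) + (-2) + (-24) + (-4) + (4) + (-21) + (21) = -138
Area = |Σ|/2 = 69.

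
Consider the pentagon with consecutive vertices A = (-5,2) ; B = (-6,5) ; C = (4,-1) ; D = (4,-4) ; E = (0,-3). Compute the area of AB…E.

33

Σ = (-13) + (-14) + (-12) + (-12) + (-15) = -66
Area = |Σ|/2 = 33.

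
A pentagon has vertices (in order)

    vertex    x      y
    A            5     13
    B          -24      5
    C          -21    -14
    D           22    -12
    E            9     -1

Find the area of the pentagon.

Apply Gauss's area formula: 2A = Σ (x_i·y_{i+1} − x_{i+1}·y_i), indices taken mod 5.
Σ = (337) + (441) + (560) + (86) + (122) = 1546
Area = |Σ|/2 = 773.

773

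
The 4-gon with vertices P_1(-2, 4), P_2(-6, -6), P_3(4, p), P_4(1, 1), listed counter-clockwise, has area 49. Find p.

-4

Write out the shoelace sum; only the two edges meeting at P_3 involve p:
2·Area = [((-6)·p − 4·(-6)) + (4·1 − 1·p)] + 42
       = -7·p + 70 = 98
⇒ p = -4.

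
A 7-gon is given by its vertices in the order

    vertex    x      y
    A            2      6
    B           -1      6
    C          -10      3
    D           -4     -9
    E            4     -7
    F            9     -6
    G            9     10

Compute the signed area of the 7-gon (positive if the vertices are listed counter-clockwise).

229

Cross-terms: 18, 57, 102, 64, 39, 144, 34  ⇒  Σ = 458
Signed area = Σ/2 = 229 (positive ⇒ counter-clockwise traversal).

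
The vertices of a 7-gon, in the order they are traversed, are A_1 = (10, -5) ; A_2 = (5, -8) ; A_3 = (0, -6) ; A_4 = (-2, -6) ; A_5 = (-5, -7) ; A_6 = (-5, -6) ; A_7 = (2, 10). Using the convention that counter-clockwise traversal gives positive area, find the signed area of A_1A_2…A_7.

-133

Apply the shoelace (surveyor's) formula: 2A = Σ (x_i·y_{i+1} − x_{i+1}·y_i), indices taken mod 7.
Σ = (-55) + (-30) + (-12) + (-16) + (-5) + (-38) + (-110) = -266
Signed area = Σ/2 = -133 (negative ⇒ clockwise traversal).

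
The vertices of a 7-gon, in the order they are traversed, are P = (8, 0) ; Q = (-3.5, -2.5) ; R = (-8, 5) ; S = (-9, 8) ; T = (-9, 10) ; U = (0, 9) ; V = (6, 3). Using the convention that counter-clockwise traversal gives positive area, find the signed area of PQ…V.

Σ = (-20) + (-37.5) + (-19) + (-18) + (-81) + (-54) + (-24) = -253.5
Signed area = Σ/2 = -126.75 (negative ⇒ clockwise traversal).

-126.75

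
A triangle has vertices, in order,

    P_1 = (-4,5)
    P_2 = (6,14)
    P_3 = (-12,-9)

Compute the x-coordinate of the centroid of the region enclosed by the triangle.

Apply Gauss's area formula. First the cross-terms c_i = x_i·y_{i+1} − x_{i+1}·y_i:
  -86, 114, -96  ⇒  2A = -68, A = -34.
Then Σ (x_i + x_{i+1})·c_i = 680, so x̄ = 680 / (6·(-34)) = -10/3.

-10/3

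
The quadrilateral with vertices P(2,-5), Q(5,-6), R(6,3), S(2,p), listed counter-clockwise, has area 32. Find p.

The doubled signed area Σ (x_i y_{i+1} − x_{i+1} y_i) is linear in p.
With p=0 it equals 48; the coefficient of p is 4 (from the two edges through S).
So 4·p + 48 = 2·32 = 64 ⇒ p = 4.

4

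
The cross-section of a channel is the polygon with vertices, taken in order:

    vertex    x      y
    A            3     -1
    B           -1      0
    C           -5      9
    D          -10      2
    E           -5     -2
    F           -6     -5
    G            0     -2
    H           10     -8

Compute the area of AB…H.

79.5

Apply Gauss's area formula: 2A = Σ (x_i·y_{i+1} − x_{i+1}·y_i), indices taken mod 8.
Σ = (-1) + (-9) + (80) + (30) + (13) + (12) + (20) + (14) = 159
Area = |Σ|/2 = 79.5.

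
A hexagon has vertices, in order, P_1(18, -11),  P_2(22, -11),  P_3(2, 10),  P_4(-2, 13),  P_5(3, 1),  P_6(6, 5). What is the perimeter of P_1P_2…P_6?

|P_1P_2| = √((4)² + (0)²) = √16 = 4
|P_2P_3| = √((-20)² + (21)²) = √841 = 29
|P_3P_4| = √((-4)² + (3)²) = √25 = 5
|P_4P_5| = √((5)² + (-12)²) = √169 = 13
|P_5P_6| = √((3)² + (4)²) = √25 = 5
|P_6P_1| = √((12)² + (-16)²) = √400 = 20
Perimeter = 4 + 29 + 5 + 13 + 5 + 20 = 76.

76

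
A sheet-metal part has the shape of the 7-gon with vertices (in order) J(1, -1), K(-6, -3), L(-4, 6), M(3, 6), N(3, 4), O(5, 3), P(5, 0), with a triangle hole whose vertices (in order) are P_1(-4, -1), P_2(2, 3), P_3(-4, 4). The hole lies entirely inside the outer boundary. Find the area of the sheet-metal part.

Outer boundary:
Cross-terms: -9, -48, -42, -6, -11, -15, -5  ⇒  Σ = -136
Area = |Σ|/2 = 68.
Hole:
Apply the shoelace formula: 2A = Σ (x_i·y_{i+1} − x_{i+1}·y_i), indices taken mod 3.
P_1→P_2: (-4)(3) − (2)(-1) = -10
P_2→P_3: (2)(4) − (-4)(3) = 20
P_3→P_1: (-4)(-1) − (-4)(4) = 20
Σ = 30
Area = |Σ|/2 = 15.
Net area = 68 − 15 = 53.

53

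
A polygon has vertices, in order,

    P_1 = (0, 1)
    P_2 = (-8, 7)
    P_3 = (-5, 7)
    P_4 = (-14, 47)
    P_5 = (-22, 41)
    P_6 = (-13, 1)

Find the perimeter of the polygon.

118

|P_1P_2| = √((-8)² + (6)²) = √100 = 10
|P_2P_3| = √((3)² + (0)²) = √9 = 3
|P_3P_4| = √((-9)² + (40)²) = √1681 = 41
|P_4P_5| = √((-8)² + (-6)²) = √100 = 10
|P_5P_6| = √((9)² + (-40)²) = √1681 = 41
|P_6P_1| = √((13)² + (0)²) = √169 = 13
Perimeter = 10 + 3 + 41 + 10 + 41 + 13 = 118.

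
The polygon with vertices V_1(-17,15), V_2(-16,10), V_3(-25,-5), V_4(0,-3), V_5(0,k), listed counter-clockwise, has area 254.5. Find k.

Write out the shoelace sum; only the two edges meeting at V_5 involve k:
2·Area = [(0·k − 0·(-3)) + (0·15 − (-17)·k)] + 475
       = 17·k + 475 = 509
⇒ k = 2.

2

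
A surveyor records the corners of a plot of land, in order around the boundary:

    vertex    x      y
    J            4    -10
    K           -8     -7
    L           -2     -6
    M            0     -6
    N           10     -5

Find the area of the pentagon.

Apply Gauss's area formula: 2A = Σ (x_i·y_{i+1} − x_{i+1}·y_i), indices taken mod 5.
Σ = (-108) + (34) + (12) + (60) + (-80) = -82
Area = |Σ|/2 = 41.

41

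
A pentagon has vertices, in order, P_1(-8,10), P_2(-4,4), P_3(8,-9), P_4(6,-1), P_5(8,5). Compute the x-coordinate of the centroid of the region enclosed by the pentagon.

137/81

Apply the surveyor's formula. First the cross-terms c_i = x_i·y_{i+1} − x_{i+1}·y_i:
  8, 4, 46, 38, 120  ⇒  2A = 216, A = 108.
Then Σ (x_i + x_{i+1})·c_i = 1096, so x̄ = 1096 / (6·108) = 137/81.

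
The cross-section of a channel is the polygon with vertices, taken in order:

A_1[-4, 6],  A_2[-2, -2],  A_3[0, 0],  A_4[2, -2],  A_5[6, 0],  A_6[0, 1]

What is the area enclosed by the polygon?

Apply Gauss's area formula: 2A = Σ (x_i·y_{i+1} − x_{i+1}·y_i), indices taken mod 6.
A_1→A_2: (-4)(-2) − (-2)(6) = 20
A_2→A_3: (-2)(0) − (0)(-2) = 0
A_3→A_4: (0)(-2) − (2)(0) = 0
A_4→A_5: (2)(0) − (6)(-2) = 12
A_5→A_6: (6)(1) − (0)(0) = 6
A_6→A_1: (0)(6) − (-4)(1) = 4
Σ = 42
Area = |Σ|/2 = 21.

21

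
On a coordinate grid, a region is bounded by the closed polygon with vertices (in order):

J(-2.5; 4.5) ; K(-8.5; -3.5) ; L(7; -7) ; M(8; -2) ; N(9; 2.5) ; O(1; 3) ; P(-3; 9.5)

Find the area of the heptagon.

132.125

Apply the surveyor's formula: 2A = Σ (x_i·y_{i+1} − x_{i+1}·y_i), indices taken mod 7.
J→K: (-2.5)(-3.5) − (-8.5)(4.5) = 47
K→L: (-8.5)(-7) − (7)(-3.5) = 84
L→M: (7)(-2) − (8)(-7) = 42
M→N: (8)(2.5) − (9)(-2) = 38
N→O: (9)(3) − (1)(2.5) = 24.5
O→P: (1)(9.5) − (-3)(3) = 18.5
P→J: (-3)(4.5) − (-2.5)(9.5) = 10.25
Σ = 264.25
Area = |Σ|/2 = 132.125.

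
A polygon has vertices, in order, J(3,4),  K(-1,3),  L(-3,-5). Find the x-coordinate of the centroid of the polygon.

Apply Gauss's area formula. First the cross-terms c_i = x_i·y_{i+1} − x_{i+1}·y_i:
  13, 14, 3  ⇒  2A = 30, A = 15.
Then Σ (x_i + x_{i+1})·c_i = -30, so x̄ = -30 / (6·15) = -1/3.

-1/3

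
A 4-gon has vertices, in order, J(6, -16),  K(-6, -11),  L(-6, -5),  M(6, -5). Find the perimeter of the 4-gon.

42

|JK| = √((-12)² + (5)²) = √169 = 13
|KL| = √((0)² + (6)²) = √36 = 6
|LM| = √((12)² + (0)²) = √144 = 12
|MJ| = √((0)² + (-11)²) = √121 = 11
Perimeter = 13 + 6 + 12 + 11 = 42.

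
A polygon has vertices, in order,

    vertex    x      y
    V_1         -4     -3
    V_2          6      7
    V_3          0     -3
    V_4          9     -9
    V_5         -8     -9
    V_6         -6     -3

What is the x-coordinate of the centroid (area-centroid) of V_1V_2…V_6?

-161/267

Apply the surveyor's formula. First the cross-terms c_i = x_i·y_{i+1} − x_{i+1}·y_i:
  -10, -18, 27, -153, -30, 6  ⇒  2A = -178, A = -89.
Then Σ (x_i + x_{i+1})·c_i = 322, so x̄ = 322 / (6·(-89)) = -161/267.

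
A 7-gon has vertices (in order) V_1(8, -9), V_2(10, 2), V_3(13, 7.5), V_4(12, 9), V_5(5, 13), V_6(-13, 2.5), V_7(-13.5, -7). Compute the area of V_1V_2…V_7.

388.375

V_1→V_2: (8)(2) − (10)(-9) = 106
V_2→V_3: (10)(7.5) − (13)(2) = 49
V_3→V_4: (13)(9) − (12)(7.5) = 27
V_4→V_5: (12)(13) − (5)(9) = 111
V_5→V_6: (5)(2.5) − (-13)(13) = 181.5
V_6→V_7: (-13)(-7) − (-13.5)(2.5) = 124.75
V_7→V_1: (-13.5)(-9) − (8)(-7) = 177.5
Σ = 776.75
Area = |Σ|/2 = 388.375.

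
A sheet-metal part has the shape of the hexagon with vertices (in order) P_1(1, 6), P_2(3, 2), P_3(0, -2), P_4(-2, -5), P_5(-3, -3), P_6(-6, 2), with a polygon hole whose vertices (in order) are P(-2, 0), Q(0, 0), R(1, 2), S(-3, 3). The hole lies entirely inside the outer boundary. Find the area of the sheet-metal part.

41

Outer boundary:
Apply the shoelace (surveyor's) formula: 2A = Σ (x_i·y_{i+1} − x_{i+1}·y_i), indices taken mod 6.
Cross-terms: -16, -6, -4, -9, -24, -38  ⇒  Σ = -97
Area = |Σ|/2 = 48.5.
Hole:
Apply the surveyor's formula: 2A = Σ (x_i·y_{i+1} − x_{i+1}·y_i), indices taken mod 4.
Σ = (0) + (0) + (9) + (6) = 15
Area = |Σ|/2 = 7.5.
Net area = 48.5 − 7.5 = 41.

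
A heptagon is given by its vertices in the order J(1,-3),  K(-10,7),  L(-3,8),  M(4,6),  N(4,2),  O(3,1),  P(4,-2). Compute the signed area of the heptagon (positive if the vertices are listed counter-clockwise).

-85

Apply the surveyor's formula: 2A = Σ (x_i·y_{i+1} − x_{i+1}·y_i), indices taken mod 7.
Σ = (-23) + (-59) + (-50) + (-16) + (-2) + (-10) + (-10) = -170
Signed area = Σ/2 = -85 (negative ⇒ clockwise traversal).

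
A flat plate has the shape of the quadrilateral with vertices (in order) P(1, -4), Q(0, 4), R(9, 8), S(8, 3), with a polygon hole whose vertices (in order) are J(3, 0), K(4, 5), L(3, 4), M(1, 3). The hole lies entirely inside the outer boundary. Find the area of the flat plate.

Outer boundary:
Cross-terms: 4, -36, -37, -35  ⇒  Σ = -104
Area = |Σ|/2 = 52.
Hole:
Σ = (15) + (1) + (5) + (-9) = 12
Area = |Σ|/2 = 6.
Net area = 52 − 6 = 46.

46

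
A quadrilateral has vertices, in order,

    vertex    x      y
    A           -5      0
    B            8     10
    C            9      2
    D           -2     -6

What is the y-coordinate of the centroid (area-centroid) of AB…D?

Apply the shoelace formula. First the cross-terms c_i = x_i·y_{i+1} − x_{i+1}·y_i:
  -50, -74, -50, -30  ⇒  2A = -204, A = -102.
Then Σ (y_i + y_{i+1})·c_i = -1008, so ȳ = -1008 / (6·(-102)) = 28/17.

28/17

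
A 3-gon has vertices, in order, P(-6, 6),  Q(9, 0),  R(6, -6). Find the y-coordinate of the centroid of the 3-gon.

0

Apply the shoelace formula. First the cross-terms c_i = x_i·y_{i+1} − x_{i+1}·y_i:
  -54, -54, 0  ⇒  2A = -108, A = -54.
Then Σ (y_i + y_{i+1})·c_i = 0, so ȳ = 0 / (6·(-54)) = 0.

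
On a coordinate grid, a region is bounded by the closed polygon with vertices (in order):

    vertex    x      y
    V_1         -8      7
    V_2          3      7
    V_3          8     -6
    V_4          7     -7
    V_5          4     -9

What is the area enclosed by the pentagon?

122

Apply the shoelace (surveyor's) formula: 2A = Σ (x_i·y_{i+1} − x_{i+1}·y_i), indices taken mod 5.
Cross-terms: -77, -74, -14, -35, -44  ⇒  Σ = -244
Area = |Σ|/2 = 122.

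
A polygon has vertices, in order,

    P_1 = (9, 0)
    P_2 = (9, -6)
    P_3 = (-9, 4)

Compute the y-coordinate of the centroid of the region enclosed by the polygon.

Apply the shoelace (surveyor's) formula. First the cross-terms c_i = x_i·y_{i+1} − x_{i+1}·y_i:
  -54, -18, -36  ⇒  2A = -108, A = -54.
Then Σ (y_i + y_{i+1})·c_i = 216, so ȳ = 216 / (6·(-54)) = -2/3.

-2/3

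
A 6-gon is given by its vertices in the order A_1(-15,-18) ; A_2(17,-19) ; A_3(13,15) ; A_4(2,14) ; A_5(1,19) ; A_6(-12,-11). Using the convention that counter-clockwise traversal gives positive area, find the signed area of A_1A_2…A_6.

Apply the shoelace (surveyor's) formula: 2A = Σ (x_i·y_{i+1} − x_{i+1}·y_i), indices taken mod 6.
A_1→A_2: (-15)(-19) − (17)(-18) = 591
A_2→A_3: (17)(15) − (13)(-19) = 502
A_3→A_4: (13)(14) − (2)(15) = 152
A_4→A_5: (2)(19) − (1)(14) = 24
A_5→A_6: (1)(-11) − (-12)(19) = 217
A_6→A_1: (-12)(-18) − (-15)(-11) = 51
Σ = 1537
Signed area = Σ/2 = 768.5 (positive ⇒ counter-clockwise traversal).

768.5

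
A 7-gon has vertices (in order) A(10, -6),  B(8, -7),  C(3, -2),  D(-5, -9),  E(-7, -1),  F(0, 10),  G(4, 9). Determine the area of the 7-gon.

168

Σ = (-22) + (5) + (-37) + (-58) + (-70) + (-40) + (-114) = -336
Area = |Σ|/2 = 168.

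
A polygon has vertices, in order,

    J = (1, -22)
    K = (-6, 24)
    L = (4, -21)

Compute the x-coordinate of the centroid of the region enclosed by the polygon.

Apply the shoelace formula. First the cross-terms c_i = x_i·y_{i+1} − x_{i+1}·y_i:
  -108, 30, -67  ⇒  2A = -145, A = -72.5.
Then Σ (x_i + x_{i+1})·c_i = 145, so x̄ = 145 / (6·(-72.5)) = -1/3.

-1/3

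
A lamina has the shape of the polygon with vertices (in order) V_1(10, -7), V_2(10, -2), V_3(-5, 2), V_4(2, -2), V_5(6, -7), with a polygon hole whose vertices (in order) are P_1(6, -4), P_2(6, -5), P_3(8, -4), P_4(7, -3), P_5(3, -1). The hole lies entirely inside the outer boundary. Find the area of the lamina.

41

Outer boundary:
Apply the shoelace (surveyor's) formula: 2A = Σ (x_i·y_{i+1} − x_{i+1}·y_i), indices taken mod 5.
Σ = (50) + (10) + (6) + (-2) + (28) = 92
Area = |Σ|/2 = 46.
Hole:
Cross-terms: -6, 16, 4, 2, -6  ⇒  Σ = 10
Area = |Σ|/2 = 5.
Net area = 46 − 5 = 41.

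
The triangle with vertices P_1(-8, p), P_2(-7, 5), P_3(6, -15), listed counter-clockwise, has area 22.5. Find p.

10

Write out the shoelace sum; only the two edges meeting at P_1 involve p:
2·Area = [(6·p − (-8)·(-15)) + ((-8)·5 − (-7)·p)] + 75
       = 13·p + -85 = 45
⇒ p = 10.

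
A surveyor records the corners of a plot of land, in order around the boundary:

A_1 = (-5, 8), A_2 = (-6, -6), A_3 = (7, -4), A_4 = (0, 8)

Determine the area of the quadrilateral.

Apply Gauss's area formula: 2A = Σ (x_i·y_{i+1} − x_{i+1}·y_i), indices taken mod 4.
Cross-terms: 78, 66, 56, 40  ⇒  Σ = 240
Area = |Σ|/2 = 120.

120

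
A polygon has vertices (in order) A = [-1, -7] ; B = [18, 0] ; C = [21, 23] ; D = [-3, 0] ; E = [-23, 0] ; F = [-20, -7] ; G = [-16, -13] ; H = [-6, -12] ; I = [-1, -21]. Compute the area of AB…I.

Apply Gauss's area formula: 2A = Σ (x_i·y_{i+1} − x_{i+1}·y_i), indices taken mod 9.
A→B: (-1)(0) − (18)(-7) = 126
B→C: (18)(23) − (21)(0) = 414
C→D: (21)(0) − (-3)(23) = 69
D→E: (-3)(0) − (-23)(0) = 0
E→F: (-23)(-7) − (-20)(0) = 161
F→G: (-20)(-13) − (-16)(-7) = 148
G→H: (-16)(-12) − (-6)(-13) = 114
H→I: (-6)(-21) − (-1)(-12) = 114
I→A: (-1)(-7) − (-1)(-21) = -14
Σ = 1132
Area = |Σ|/2 = 566.

566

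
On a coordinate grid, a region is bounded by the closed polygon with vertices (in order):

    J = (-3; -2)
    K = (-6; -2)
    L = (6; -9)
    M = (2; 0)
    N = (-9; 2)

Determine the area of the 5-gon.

Σ = (-6) + (66) + (18) + (4) + (24) = 106
Area = |Σ|/2 = 53.

53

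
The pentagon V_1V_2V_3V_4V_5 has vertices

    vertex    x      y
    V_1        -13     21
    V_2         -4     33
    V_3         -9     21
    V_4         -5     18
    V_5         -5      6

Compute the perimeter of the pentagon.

|V_1V_2| = √((9)² + (12)²) = √225 = 15
|V_2V_3| = √((-5)² + (-12)²) = √169 = 13
|V_3V_4| = √((4)² + (-3)²) = √25 = 5
|V_4V_5| = √((0)² + (-12)²) = √144 = 12
|V_5V_1| = √((-8)² + (15)²) = √289 = 17
Perimeter = 15 + 13 + 5 + 12 + 17 = 62.

62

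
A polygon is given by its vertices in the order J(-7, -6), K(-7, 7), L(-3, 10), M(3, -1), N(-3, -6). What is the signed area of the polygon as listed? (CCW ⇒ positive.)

-106

Σ = (-91) + (-49) + (-27) + (-21) + (-24) = -212
Signed area = Σ/2 = -106 (negative ⇒ clockwise traversal).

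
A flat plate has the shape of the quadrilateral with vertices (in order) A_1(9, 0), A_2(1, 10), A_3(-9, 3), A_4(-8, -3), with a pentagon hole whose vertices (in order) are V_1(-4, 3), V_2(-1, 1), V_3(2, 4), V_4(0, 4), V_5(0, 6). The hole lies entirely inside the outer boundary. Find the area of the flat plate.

Outer boundary:
Cross-terms: 90, 93, 51, 27  ⇒  Σ = 261
Area = |Σ|/2 = 130.5.
Hole:
Σ = (-1) + (-6) + (8) + (0) + (24) = 25
Area = |Σ|/2 = 12.5.
Net area = 130.5 − 12.5 = 118.

118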